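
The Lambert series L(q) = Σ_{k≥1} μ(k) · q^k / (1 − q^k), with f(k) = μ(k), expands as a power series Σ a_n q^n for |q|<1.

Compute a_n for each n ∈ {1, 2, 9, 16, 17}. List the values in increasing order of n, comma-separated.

[q^1] μ(1)=1 ⇒ 1
n=2: 2·1 1·2  μ→[(-1)+1]=0
n=9: 1·9 3·3 9·1  μ→[1+(-1)+0]=0
[q^16] μ(16)=0,μ(8)=0,μ(4)=0,μ(2)=-1,μ(1)=1 ⇒ 0
q^17  k|17↦μ(k): 1:1 17:-1  a_17=0

1, 0, 0, 0, 0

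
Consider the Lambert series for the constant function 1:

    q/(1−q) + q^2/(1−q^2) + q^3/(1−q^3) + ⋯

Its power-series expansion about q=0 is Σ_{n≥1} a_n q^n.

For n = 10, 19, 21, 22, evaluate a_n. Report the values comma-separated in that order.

n=10: 1·10 2·5 5·2 10·1  f→[1+1+1+1]=4
n=19: 19·1 1·19  f→[1+1]=2
[q^21] f(21)=1,f(7)=1,f(3)=1,f(1)=1 ⇒ 4
n=22: 1·22 2·11 11·2 22·1  f→[1+1+1+1]=4

4, 2, 4, 4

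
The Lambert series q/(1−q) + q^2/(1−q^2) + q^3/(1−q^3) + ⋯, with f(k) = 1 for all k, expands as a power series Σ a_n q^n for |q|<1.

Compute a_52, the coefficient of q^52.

a_52 = 6

[q^52] f(52)=1,f(26)=1,f(13)=1,f(4)=1,f(2)=1,f(1)=1 ⇒ 6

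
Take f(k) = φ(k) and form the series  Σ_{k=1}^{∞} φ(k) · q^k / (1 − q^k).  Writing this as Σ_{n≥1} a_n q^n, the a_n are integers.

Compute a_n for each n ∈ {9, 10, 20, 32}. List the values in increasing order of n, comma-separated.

d|9:{1,3,9}  Σφ=1+2+6=9
d|10:{1,2,5,10}  Σφ=1+1+4+4=10
[q^20] φ(20)=8,φ(10)=4,φ(5)=4,φ(4)=2,φ(2)=1,φ(1)=1 ⇒ 20
[q^32] φ(32)=16,φ(16)=8,φ(8)=4,φ(4)=2,φ(2)=1,φ(1)=1 ⇒ 32

9, 10, 20, 32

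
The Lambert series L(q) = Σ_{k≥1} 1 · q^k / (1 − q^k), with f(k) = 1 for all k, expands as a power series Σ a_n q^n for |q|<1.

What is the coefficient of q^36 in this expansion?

a_36 = 9

q^36  k|36↦f(k): 1:1 2:1 3:1 4:1 6:1 9:1 12:1 18:1 36:1  a_36=9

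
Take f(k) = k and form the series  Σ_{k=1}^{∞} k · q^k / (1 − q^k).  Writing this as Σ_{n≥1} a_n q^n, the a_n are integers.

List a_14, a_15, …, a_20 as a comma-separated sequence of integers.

d|14:{1,2,7,14}  Σf=1+2+7+14=24
[q^15] f(15)=15,f(5)=5,f(3)=3,f(1)=1 ⇒ 24
d|16:{16,8,4,2,1}  Σf=16+8+4+2+1=31
n=17: 1·17 17·1  f→[1+17]=18
d|18:{18,9,6,3,2,1}  Σf=18+9+6+3+2+1=39
[q^19] f(19)=19,f(1)=1 ⇒ 20
[q^20] f(20)=20,f(10)=10,f(5)=5,f(4)=4,f(2)=2,f(1)=1 ⇒ 42

24, 24, 31, 18, 39, 20, 42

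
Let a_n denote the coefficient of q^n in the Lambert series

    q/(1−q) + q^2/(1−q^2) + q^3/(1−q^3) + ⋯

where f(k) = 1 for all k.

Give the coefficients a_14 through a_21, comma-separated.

4, 4, 5, 2, 6, 2, 6, 4

d|14:{14,7,2,1}  Σf=1+1+1+1=4
q^15  k|15↦f(k): 15:1 5:1 3:1 1:1  a_15=4
[q^16] f(1)=1,f(2)=1,f(4)=1,f(8)=1,f(16)=1 ⇒ 5
q^17  k|17↦f(k): 1:1 17:1  a_17=2
q^18  k|18↦f(k): 18:1 9:1 6:1 3:1 2:1 1:1  a_18=6
n=19: 19·1 1·19  f→[1+1]=2
q^20  k|20↦f(k): 20:1 10:1 5:1 4:1 2:1 1:1  a_20=6
d|21:{21,7,3,1}  Σf=1+1+1+1=4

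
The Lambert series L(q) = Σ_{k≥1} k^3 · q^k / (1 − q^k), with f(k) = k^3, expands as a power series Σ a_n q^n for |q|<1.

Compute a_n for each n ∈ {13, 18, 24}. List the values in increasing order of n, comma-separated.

2198, 6813, 16380

d|13:{1,13}  Σf=1+2197=2198
q^18  k|18↦f(k): 18:5832 9:729 6:216 3:27 2:8 1:1  a_18=6813
n=24: 1·24 2·12 3·8 4·6 6·4 8·3 12·2 24·1  f→[1+8+27+64+216+512+1728+13824]=16380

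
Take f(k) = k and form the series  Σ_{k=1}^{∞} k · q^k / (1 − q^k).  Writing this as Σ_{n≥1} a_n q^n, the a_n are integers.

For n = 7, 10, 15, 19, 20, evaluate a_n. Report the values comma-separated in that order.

8, 18, 24, 20, 42

d|7:{1,7}  Σf=1+7=8
[q^10] f(1)=1,f(2)=2,f(5)=5,f(10)=10 ⇒ 18
q^15  k|15↦f(k): 1:1 3:3 5:5 15:15  a_15=24
d|19:{1,19}  Σf=1+19=20
n=20: 1·20 2·10 4·5 5·4 10·2 20·1  f→[1+2+4+5+10+20]=42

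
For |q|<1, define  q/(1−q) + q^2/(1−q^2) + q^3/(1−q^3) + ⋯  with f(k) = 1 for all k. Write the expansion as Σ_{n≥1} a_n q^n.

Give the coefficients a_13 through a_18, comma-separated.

q^13  k|13↦f(k): 13:1 1:1  a_13=2
q^14  k|14↦f(k): 14:1 7:1 2:1 1:1  a_14=4
d|15:{15,5,3,1}  Σf=1+1+1+1=4
n=16: 16·1 8·2 4·4 2·8 1·16  f→[1+1+1+1+1]=5
n=17: 1·17 17·1  f→[1+1]=2
n=18: 1·18 2·9 3·6 6·3 9·2 18·1  f→[1+1+1+1+1+1]=6

2, 4, 4, 5, 2, 6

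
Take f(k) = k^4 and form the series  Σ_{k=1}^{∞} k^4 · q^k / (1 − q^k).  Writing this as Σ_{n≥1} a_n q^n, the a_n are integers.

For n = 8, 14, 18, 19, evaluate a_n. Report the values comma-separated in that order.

4369, 40834, 112931, 130322

[q^8] f(8)=4096,f(4)=256,f(2)=16,f(1)=1 ⇒ 4369
n=14: 14·1 7·2 2·7 1·14  f→[38416+2401+16+1]=40834
[q^18] f(18)=104976,f(9)=6561,f(6)=1296,f(3)=81,f(2)=16,f(1)=1 ⇒ 112931
d|19:{1,19}  Σf=1+130321=130322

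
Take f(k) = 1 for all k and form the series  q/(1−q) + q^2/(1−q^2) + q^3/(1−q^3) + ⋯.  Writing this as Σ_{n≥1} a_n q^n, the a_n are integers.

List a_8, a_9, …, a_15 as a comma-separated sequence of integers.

4, 3, 4, 2, 6, 2, 4, 4

q^8  k|8↦f(k): 1:1 2:1 4:1 8:1  a_8=4
d|9:{1,3,9}  Σf=1+1+1=3
q^10  k|10↦f(k): 1:1 2:1 5:1 10:1  a_10=4
q^11  k|11↦f(k): 11:1 1:1  a_11=2
[q^12] f(12)=1,f(6)=1,f(4)=1,f(3)=1,f(2)=1,f(1)=1 ⇒ 6
[q^13] f(13)=1,f(1)=1 ⇒ 2
[q^14] f(14)=1,f(7)=1,f(2)=1,f(1)=1 ⇒ 4
n=15: 15·1 5·3 3·5 1·15  f→[1+1+1+1]=4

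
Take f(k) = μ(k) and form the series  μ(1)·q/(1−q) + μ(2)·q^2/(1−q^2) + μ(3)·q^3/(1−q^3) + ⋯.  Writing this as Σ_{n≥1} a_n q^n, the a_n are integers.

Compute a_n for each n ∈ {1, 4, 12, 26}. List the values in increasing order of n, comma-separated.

q^1  k|1↦μ(k): 1:1  a_1=1
d|4:{1,2,4}  Σμ=1+(-1)+0=0
q^12  k|12↦μ(k): 12:0 6:1 4:0 3:-1 2:-1 1:1  a_12=0
q^26  k|26↦μ(k): 1:1 2:-1 13:-1 26:1  a_26=0

1, 0, 0, 0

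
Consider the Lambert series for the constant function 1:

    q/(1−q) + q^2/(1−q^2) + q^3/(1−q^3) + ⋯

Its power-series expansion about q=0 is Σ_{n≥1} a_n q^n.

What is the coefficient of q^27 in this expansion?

a_27 = 4

d|27:{27,9,3,1}  Σf=1+1+1+1=4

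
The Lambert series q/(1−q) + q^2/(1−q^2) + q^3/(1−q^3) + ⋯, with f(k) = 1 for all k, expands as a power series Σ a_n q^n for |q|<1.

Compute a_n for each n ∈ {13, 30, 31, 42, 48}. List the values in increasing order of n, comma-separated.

2, 8, 2, 8, 10

d|13:{1,13}  Σf=1+1=2
n=30: 30·1 15·2 10·3 6·5 5·6 3·10 2·15 1·30  f→[1+1+1+1+1+1+1+1]=8
[q^31] f(31)=1,f(1)=1 ⇒ 2
q^42  k|42↦f(k): 1:1 2:1 3:1 6:1 7:1 14:1 21:1 42:1  a_42=8
q^48  k|48↦f(k): 48:1 24:1 16:1 12:1 8:1 6:1 4:1 3:1 2:1 1:1  a_48=10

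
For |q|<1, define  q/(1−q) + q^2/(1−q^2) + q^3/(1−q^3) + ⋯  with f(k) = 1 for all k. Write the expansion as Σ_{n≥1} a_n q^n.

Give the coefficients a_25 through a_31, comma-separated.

3, 4, 4, 6, 2, 8, 2

[q^25] f(25)=1,f(5)=1,f(1)=1 ⇒ 3
n=26: 26·1 13·2 2·13 1·26  f→[1+1+1+1]=4
n=27: 1·27 3·9 9·3 27·1  f→[1+1+1+1]=4
q^28  k|28↦f(k): 1:1 2:1 4:1 7:1 14:1 28:1  a_28=6
q^29  k|29↦f(k): 29:1 1:1  a_29=2
q^30  k|30↦f(k): 30:1 15:1 10:1 6:1 5:1 3:1 2:1 1:1  a_30=8
[q^31] f(1)=1,f(31)=1 ⇒ 2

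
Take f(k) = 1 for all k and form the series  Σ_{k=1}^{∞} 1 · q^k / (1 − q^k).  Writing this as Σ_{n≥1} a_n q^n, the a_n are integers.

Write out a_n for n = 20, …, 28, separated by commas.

[q^20] f(20)=1,f(10)=1,f(5)=1,f(4)=1,f(2)=1,f(1)=1 ⇒ 6
[q^21] f(1)=1,f(3)=1,f(7)=1,f(21)=1 ⇒ 4
d|22:{1,2,11,22}  Σf=1+1+1+1=4
n=23: 23·1 1·23  f→[1+1]=2
[q^24] f(24)=1,f(12)=1,f(8)=1,f(6)=1,f(4)=1,f(3)=1,f(2)=1,f(1)=1 ⇒ 8
d|25:{1,5,25}  Σf=1+1+1=3
n=26: 26·1 13·2 2·13 1·26  f→[1+1+1+1]=4
[q^27] f(1)=1,f(3)=1,f(9)=1,f(27)=1 ⇒ 4
n=28: 28·1 14·2 7·4 4·7 2·14 1·28  f→[1+1+1+1+1+1]=6

6, 4, 4, 2, 8, 3, 4, 4, 6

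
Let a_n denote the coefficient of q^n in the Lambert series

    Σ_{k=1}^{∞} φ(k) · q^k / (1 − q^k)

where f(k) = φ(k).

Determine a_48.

[q^48] φ(48)=16,φ(24)=8,φ(16)=8,φ(12)=4,φ(8)=4,φ(6)=2,φ(4)=2,φ(3)=2,φ(2)=1,φ(1)=1 ⇒ 48

a_48 = 48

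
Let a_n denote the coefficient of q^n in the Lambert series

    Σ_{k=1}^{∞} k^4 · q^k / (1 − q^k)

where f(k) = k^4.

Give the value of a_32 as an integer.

d|32:{1,2,4,8,16,32}  Σf=1+16+256+4096+65536+1048576=1118481

a_32 = 1118481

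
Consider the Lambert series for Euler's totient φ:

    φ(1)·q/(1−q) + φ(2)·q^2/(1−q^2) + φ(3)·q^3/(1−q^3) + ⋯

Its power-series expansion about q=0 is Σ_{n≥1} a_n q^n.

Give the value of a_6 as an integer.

[q^6] φ(1)=1,φ(2)=1,φ(3)=2,φ(6)=2 ⇒ 6

a_6 = 6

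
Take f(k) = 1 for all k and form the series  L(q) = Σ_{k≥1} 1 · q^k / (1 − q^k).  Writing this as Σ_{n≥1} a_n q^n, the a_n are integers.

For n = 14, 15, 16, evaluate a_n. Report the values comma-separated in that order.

4, 4, 5

[q^14] f(1)=1,f(2)=1,f(7)=1,f(14)=1 ⇒ 4
q^15  k|15↦f(k): 15:1 5:1 3:1 1:1  a_15=4
[q^16] f(1)=1,f(2)=1,f(4)=1,f(8)=1,f(16)=1 ⇒ 5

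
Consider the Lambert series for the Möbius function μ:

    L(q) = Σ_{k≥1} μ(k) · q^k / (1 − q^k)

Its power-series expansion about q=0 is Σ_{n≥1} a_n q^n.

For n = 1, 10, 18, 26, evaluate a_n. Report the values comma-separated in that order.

1, 0, 0, 0

[q^1] μ(1)=1 ⇒ 1
n=10: 10·1 5·2 2·5 1·10  μ→[1+(-1)+(-1)+1]=0
d|18:{1,2,3,6,9,18}  Σμ=1+(-1)+(-1)+1+0+0=0
[q^26] μ(1)=1,μ(2)=-1,μ(13)=-1,μ(26)=1 ⇒ 0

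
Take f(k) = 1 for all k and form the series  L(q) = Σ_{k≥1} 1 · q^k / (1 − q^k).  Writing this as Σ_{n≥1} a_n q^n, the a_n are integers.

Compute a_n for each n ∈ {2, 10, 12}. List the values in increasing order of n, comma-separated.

n=2: 2·1 1·2  f→[1+1]=2
q^10  k|10↦f(k): 10:1 5:1 2:1 1:1  a_10=4
[q^12] f(12)=1,f(6)=1,f(4)=1,f(3)=1,f(2)=1,f(1)=1 ⇒ 6

2, 4, 6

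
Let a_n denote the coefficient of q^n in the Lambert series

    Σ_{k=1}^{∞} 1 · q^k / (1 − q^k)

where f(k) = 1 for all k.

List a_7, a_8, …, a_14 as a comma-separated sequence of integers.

n=7: 1·7 7·1  f→[1+1]=2
[q^8] f(8)=1,f(4)=1,f(2)=1,f(1)=1 ⇒ 4
d|9:{1,3,9}  Σf=1+1+1=3
d|10:{1,2,5,10}  Σf=1+1+1+1=4
[q^11] f(1)=1,f(11)=1 ⇒ 2
d|12:{1,2,3,4,6,12}  Σf=1+1+1+1+1+1=6
q^13  k|13↦f(k): 13:1 1:1  a_13=2
n=14: 14·1 7·2 2·7 1·14  f→[1+1+1+1]=4

2, 4, 3, 4, 2, 6, 2, 4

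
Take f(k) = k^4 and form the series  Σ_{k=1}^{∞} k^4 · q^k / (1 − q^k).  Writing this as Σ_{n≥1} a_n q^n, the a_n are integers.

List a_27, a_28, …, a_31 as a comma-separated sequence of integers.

q^27  k|27↦f(k): 1:1 3:81 9:6561 27:531441  a_27=538084
d|28:{1,2,4,7,14,28}  Σf=1+16+256+2401+38416+614656=655746
d|29:{1,29}  Σf=1+707281=707282
[q^30] f(30)=810000,f(15)=50625,f(10)=10000,f(6)=1296,f(5)=625,f(3)=81,f(2)=16,f(1)=1 ⇒ 872644
d|31:{1,31}  Σf=1+923521=923522

538084, 655746, 707282, 872644, 923522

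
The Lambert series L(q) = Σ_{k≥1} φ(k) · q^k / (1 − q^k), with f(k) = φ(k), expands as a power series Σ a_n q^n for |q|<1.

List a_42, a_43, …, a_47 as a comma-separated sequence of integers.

n=42: 1·42 2·21 3·14 6·7 7·6 14·3 21·2 42·1  φ→[1+1+2+2+6+6+12+12]=42
n=43: 1·43 43·1  φ→[1+42]=43
d|44:{44,22,11,4,2,1}  Σφ=20+10+10+2+1+1=44
n=45: 45·1 15·3 9·5 5·9 3·15 1·45  φ→[24+8+6+4+2+1]=45
q^46  k|46↦φ(k): 46:22 23:22 2:1 1:1  a_46=46
d|47:{47,1}  Σφ=46+1=47

42, 43, 44, 45, 46, 47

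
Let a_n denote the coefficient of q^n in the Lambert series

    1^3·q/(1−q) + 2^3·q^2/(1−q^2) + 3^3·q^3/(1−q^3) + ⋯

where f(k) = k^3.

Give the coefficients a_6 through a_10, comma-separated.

252, 344, 585, 757, 1134

n=6: 1·6 2·3 3·2 6·1  f→[1+8+27+216]=252
q^7  k|7↦f(k): 7:343 1:1  a_7=344
d|8:{1,2,4,8}  Σf=1+8+64+512=585
q^9  k|9↦f(k): 1:1 3:27 9:729  a_9=757
n=10: 1·10 2·5 5·2 10·1  f→[1+8+125+1000]=1134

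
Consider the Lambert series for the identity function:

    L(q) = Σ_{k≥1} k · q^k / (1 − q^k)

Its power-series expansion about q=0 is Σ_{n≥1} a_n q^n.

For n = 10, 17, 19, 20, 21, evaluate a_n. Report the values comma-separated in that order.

[q^10] f(10)=10,f(5)=5,f(2)=2,f(1)=1 ⇒ 18
[q^17] f(1)=1,f(17)=17 ⇒ 18
d|19:{19,1}  Σf=19+1=20
d|20:{1,2,4,5,10,20}  Σf=1+2+4+5+10+20=42
q^21  k|21↦f(k): 1:1 3:3 7:7 21:21  a_21=32

18, 18, 20, 42, 32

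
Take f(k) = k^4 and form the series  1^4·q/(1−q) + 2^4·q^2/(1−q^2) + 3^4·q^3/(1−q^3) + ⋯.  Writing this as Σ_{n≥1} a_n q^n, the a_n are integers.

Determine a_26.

[q^26] f(1)=1,f(2)=16,f(13)=28561,f(26)=456976 ⇒ 485554

a_26 = 485554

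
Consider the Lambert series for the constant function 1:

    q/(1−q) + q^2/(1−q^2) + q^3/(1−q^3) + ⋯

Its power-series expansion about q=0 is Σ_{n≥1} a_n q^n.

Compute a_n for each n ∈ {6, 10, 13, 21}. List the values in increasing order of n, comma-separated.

d|6:{1,2,3,6}  Σf=1+1+1+1=4
q^10  k|10↦f(k): 10:1 5:1 2:1 1:1  a_10=4
n=13: 1·13 13·1  f→[1+1]=2
d|21:{21,7,3,1}  Σf=1+1+1+1=4

4, 4, 2, 4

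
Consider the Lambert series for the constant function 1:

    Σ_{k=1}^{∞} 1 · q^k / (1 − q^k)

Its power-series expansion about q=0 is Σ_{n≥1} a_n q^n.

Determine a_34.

[q^34] f(1)=1,f(2)=1,f(17)=1,f(34)=1 ⇒ 4

a_34 = 4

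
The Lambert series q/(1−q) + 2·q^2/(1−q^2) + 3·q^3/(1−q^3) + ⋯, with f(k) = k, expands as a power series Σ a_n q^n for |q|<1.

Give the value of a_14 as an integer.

q^14  k|14↦f(k): 1:1 2:2 7:7 14:14  a_14=24

a_14 = 24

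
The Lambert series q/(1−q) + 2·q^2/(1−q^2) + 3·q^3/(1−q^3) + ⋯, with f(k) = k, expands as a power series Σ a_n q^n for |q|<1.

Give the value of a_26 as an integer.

q^26  k|26↦f(k): 1:1 2:2 13:13 26:26  a_26=42

a_26 = 42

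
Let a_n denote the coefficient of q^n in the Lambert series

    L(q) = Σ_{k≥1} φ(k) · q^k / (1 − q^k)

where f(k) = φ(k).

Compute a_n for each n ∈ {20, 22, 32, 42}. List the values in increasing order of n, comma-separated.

n=20: 20·1 10·2 5·4 4·5 2·10 1·20  φ→[8+4+4+2+1+1]=20
n=22: 1·22 2·11 11·2 22·1  φ→[1+1+10+10]=22
q^32  k|32↦φ(k): 32:16 16:8 8:4 4:2 2:1 1:1  a_32=32
n=42: 42·1 21·2 14·3 7·6 6·7 3·14 2·21 1·42  φ→[12+12+6+6+2+2+1+1]=42

20, 22, 32, 42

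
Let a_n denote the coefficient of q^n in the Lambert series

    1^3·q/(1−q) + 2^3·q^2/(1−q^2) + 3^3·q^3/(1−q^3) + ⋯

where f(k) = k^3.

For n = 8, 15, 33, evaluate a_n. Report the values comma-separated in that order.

585, 3528, 37296

[q^8] f(8)=512,f(4)=64,f(2)=8,f(1)=1 ⇒ 585
[q^15] f(1)=1,f(3)=27,f(5)=125,f(15)=3375 ⇒ 3528
q^33  k|33↦f(k): 33:35937 11:1331 3:27 1:1  a_33=37296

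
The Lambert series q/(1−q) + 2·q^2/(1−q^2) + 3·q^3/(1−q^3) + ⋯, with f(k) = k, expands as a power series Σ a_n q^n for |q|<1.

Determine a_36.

a_36 = 91

d|36:{1,2,3,4,6,9,12,18,36}  Σf=1+2+3+4+6+9+12+18+36=91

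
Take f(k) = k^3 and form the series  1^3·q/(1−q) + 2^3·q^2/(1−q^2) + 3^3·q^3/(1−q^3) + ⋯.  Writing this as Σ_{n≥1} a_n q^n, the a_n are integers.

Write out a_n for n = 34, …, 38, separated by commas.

44226, 43344, 55261, 50654, 61740

q^34  k|34↦f(k): 34:39304 17:4913 2:8 1:1  a_34=44226
n=35: 35·1 7·5 5·7 1·35  f→[42875+343+125+1]=43344
d|36:{1,2,3,4,6,9,12,18,36}  Σf=1+8+27+64+216+729+1728+5832+46656=55261
d|37:{1,37}  Σf=1+50653=50654
q^38  k|38↦f(k): 1:1 2:8 19:6859 38:54872  a_38=61740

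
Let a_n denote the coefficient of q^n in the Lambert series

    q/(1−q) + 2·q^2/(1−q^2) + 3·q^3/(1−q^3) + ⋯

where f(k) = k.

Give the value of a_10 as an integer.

a_10 = 18

q^10  k|10↦f(k): 1:1 2:2 5:5 10:10  a_10=18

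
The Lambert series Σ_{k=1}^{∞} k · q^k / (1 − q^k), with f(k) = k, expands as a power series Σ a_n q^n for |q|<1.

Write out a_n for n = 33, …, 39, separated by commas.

d|33:{1,3,11,33}  Σf=1+3+11+33=48
n=34: 34·1 17·2 2·17 1·34  f→[34+17+2+1]=54
[q^35] f(1)=1,f(5)=5,f(7)=7,f(35)=35 ⇒ 48
q^36  k|36↦f(k): 1:1 2:2 3:3 4:4 6:6 9:9 12:12 18:18 36:36  a_36=91
[q^37] f(1)=1,f(37)=37 ⇒ 38
q^38  k|38↦f(k): 38:38 19:19 2:2 1:1  a_38=60
n=39: 39·1 13·3 3·13 1·39  f→[39+13+3+1]=56

48, 54, 48, 91, 38, 60, 56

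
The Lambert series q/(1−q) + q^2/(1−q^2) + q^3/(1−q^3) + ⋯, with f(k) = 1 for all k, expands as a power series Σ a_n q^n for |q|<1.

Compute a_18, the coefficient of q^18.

[q^18] f(18)=1,f(9)=1,f(6)=1,f(3)=1,f(2)=1,f(1)=1 ⇒ 6

a_18 = 6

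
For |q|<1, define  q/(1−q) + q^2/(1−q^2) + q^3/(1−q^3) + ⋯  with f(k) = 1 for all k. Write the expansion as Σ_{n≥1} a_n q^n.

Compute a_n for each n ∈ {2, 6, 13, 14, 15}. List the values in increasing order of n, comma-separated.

n=2: 2·1 1·2  f→[1+1]=2
d|6:{1,2,3,6}  Σf=1+1+1+1=4
[q^13] f(13)=1,f(1)=1 ⇒ 2
q^14  k|14↦f(k): 14:1 7:1 2:1 1:1  a_14=4
d|15:{1,3,5,15}  Σf=1+1+1+1=4

2, 4, 2, 4, 4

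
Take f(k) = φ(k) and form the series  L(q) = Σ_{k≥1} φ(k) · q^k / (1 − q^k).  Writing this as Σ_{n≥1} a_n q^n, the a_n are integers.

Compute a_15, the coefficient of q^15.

d|15:{1,3,5,15}  Σφ=1+2+4+8=15

a_15 = 15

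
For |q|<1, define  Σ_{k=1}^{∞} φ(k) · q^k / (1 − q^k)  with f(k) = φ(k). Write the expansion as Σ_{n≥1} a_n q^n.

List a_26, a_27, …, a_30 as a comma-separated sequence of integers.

n=26: 1·26 2·13 13·2 26·1  φ→[1+1+12+12]=26
n=27: 1·27 3·9 9·3 27·1  φ→[1+2+6+18]=27
q^28  k|28↦φ(k): 28:12 14:6 7:6 4:2 2:1 1:1  a_28=28
n=29: 29·1 1·29  φ→[28+1]=29
[q^30] φ(30)=8,φ(15)=8,φ(10)=4,φ(6)=2,φ(5)=4,φ(3)=2,φ(2)=1,φ(1)=1 ⇒ 30

26, 27, 28, 29, 30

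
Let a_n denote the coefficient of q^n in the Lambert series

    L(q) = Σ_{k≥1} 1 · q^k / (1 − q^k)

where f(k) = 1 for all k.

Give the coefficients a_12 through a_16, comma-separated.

6, 2, 4, 4, 5

n=12: 12·1 6·2 4·3 3·4 2·6 1·12  f→[1+1+1+1+1+1]=6
d|13:{1,13}  Σf=1+1=2
d|14:{14,7,2,1}  Σf=1+1+1+1=4
d|15:{15,5,3,1}  Σf=1+1+1+1=4
q^16  k|16↦f(k): 16:1 8:1 4:1 2:1 1:1  a_16=5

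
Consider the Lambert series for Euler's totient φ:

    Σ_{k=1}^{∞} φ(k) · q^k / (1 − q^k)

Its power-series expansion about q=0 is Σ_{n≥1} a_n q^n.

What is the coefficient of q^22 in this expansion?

[q^22] φ(22)=10,φ(11)=10,φ(2)=1,φ(1)=1 ⇒ 22

a_22 = 22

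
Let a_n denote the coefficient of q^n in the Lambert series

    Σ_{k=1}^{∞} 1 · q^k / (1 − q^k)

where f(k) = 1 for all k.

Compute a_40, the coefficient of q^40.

[q^40] f(1)=1,f(2)=1,f(4)=1,f(5)=1,f(8)=1,f(10)=1,f(20)=1,f(40)=1 ⇒ 8

a_40 = 8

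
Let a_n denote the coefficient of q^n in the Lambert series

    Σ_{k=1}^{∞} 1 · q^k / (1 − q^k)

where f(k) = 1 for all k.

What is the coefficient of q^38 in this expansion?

a_38 = 4

n=38: 38·1 19·2 2·19 1·38  f→[1+1+1+1]=4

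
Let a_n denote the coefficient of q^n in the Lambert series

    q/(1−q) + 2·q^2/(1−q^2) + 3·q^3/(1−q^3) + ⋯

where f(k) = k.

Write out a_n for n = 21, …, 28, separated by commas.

32, 36, 24, 60, 31, 42, 40, 56

d|21:{1,3,7,21}  Σf=1+3+7+21=32
n=22: 22·1 11·2 2·11 1·22  f→[22+11+2+1]=36
[q^23] f(23)=23,f(1)=1 ⇒ 24
q^24  k|24↦f(k): 24:24 12:12 8:8 6:6 4:4 3:3 2:2 1:1  a_24=60
[q^25] f(1)=1,f(5)=5,f(25)=25 ⇒ 31
d|26:{26,13,2,1}  Σf=26+13+2+1=42
[q^27] f(27)=27,f(9)=9,f(3)=3,f(1)=1 ⇒ 40
n=28: 28·1 14·2 7·4 4·7 2·14 1·28  f→[28+14+7+4+2+1]=56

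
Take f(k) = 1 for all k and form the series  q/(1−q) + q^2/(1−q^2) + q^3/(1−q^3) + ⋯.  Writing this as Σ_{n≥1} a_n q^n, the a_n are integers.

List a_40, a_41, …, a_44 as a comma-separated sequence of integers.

8, 2, 8, 2, 6

q^40  k|40↦f(k): 1:1 2:1 4:1 5:1 8:1 10:1 20:1 40:1  a_40=8
[q^41] f(1)=1,f(41)=1 ⇒ 2
[q^42] f(42)=1,f(21)=1,f(14)=1,f(7)=1,f(6)=1,f(3)=1,f(2)=1,f(1)=1 ⇒ 8
n=43: 1·43 43·1  f→[1+1]=2
d|44:{1,2,4,11,22,44}  Σf=1+1+1+1+1+1=6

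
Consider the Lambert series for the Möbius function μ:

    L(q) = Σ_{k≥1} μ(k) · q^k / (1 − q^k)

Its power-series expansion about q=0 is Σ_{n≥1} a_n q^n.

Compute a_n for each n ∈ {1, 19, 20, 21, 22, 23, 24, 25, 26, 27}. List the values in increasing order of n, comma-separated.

1, 0, 0, 0, 0, 0, 0, 0, 0, 0

[q^1] μ(1)=1 ⇒ 1
n=19: 1·19 19·1  μ→[1+(-1)]=0
n=20: 20·1 10·2 5·4 4·5 2·10 1·20  μ→[0+1+(-1)+0+(-1)+1]=0
n=21: 1·21 3·7 7·3 21·1  μ→[1+(-1)+(-1)+1]=0
[q^22] μ(1)=1,μ(2)=-1,μ(11)=-1,μ(22)=1 ⇒ 0
d|23:{1,23}  Σμ=1+(-1)=0
d|24:{24,12,8,6,4,3,2,1}  Σμ=0+0+0+1+0+(-1)+(-1)+1=0
d|25:{1,5,25}  Σμ=1+(-1)+0=0
[q^26] μ(26)=1,μ(13)=-1,μ(2)=-1,μ(1)=1 ⇒ 0
[q^27] μ(27)=0,μ(9)=0,μ(3)=-1,μ(1)=1 ⇒ 0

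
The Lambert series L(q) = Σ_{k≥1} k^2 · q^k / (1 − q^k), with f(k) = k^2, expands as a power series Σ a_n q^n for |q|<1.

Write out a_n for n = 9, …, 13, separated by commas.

n=9: 1·9 3·3 9·1  f→[1+9+81]=91
n=10: 10·1 5·2 2·5 1·10  f→[100+25+4+1]=130
[q^11] f(1)=1,f(11)=121 ⇒ 122
q^12  k|12↦f(k): 1:1 2:4 3:9 4:16 6:36 12:144  a_12=210
q^13  k|13↦f(k): 13:169 1:1  a_13=170

91, 130, 122, 210, 170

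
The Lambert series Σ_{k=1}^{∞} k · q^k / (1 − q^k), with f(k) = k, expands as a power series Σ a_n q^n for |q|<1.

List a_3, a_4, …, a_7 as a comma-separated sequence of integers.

q^3  k|3↦f(k): 1:1 3:3  a_3=4
q^4  k|4↦f(k): 1:1 2:2 4:4  a_4=7
[q^5] f(1)=1,f(5)=5 ⇒ 6
q^6  k|6↦f(k): 6:6 3:3 2:2 1:1  a_6=12
[q^7] f(1)=1,f(7)=7 ⇒ 8

4, 7, 6, 12, 8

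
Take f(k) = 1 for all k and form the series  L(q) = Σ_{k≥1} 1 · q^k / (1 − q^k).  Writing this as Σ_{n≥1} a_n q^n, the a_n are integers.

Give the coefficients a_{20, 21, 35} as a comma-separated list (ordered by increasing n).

6, 4, 4

n=20: 1·20 2·10 4·5 5·4 10·2 20·1  f→[1+1+1+1+1+1]=6
q^21  k|21↦f(k): 1:1 3:1 7:1 21:1  a_21=4
q^35  k|35↦f(k): 35:1 7:1 5:1 1:1  a_35=4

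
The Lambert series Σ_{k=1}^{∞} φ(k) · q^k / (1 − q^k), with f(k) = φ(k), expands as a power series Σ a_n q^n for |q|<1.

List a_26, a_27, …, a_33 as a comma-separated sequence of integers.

[q^26] φ(1)=1,φ(2)=1,φ(13)=12,φ(26)=12 ⇒ 26
d|27:{27,9,3,1}  Σφ=18+6+2+1=27
[q^28] φ(1)=1,φ(2)=1,φ(4)=2,φ(7)=6,φ(14)=6,φ(28)=12 ⇒ 28
n=29: 1·29 29·1  φ→[1+28]=29
q^30  k|30↦φ(k): 1:1 2:1 3:2 5:4 6:2 10:4 15:8 30:8  a_30=30
[q^31] φ(1)=1,φ(31)=30 ⇒ 31
[q^32] φ(1)=1,φ(2)=1,φ(4)=2,φ(8)=4,φ(16)=8,φ(32)=16 ⇒ 32
n=33: 1·33 3·11 11·3 33·1  φ→[1+2+10+20]=33

26, 27, 28, 29, 30, 31, 32, 33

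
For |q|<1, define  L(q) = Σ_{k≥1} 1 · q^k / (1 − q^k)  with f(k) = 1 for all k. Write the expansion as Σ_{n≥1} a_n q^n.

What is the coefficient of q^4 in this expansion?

a_4 = 3

[q^4] f(4)=1,f(2)=1,f(1)=1 ⇒ 3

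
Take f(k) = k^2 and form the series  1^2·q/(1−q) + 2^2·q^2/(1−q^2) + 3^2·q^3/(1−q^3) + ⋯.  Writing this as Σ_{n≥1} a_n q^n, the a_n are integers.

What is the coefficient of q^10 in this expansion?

a_10 = 130

n=10: 10·1 5·2 2·5 1·10  f→[100+25+4+1]=130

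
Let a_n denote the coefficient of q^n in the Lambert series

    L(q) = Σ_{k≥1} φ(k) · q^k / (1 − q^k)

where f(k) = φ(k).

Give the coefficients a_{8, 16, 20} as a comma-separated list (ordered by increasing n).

n=8: 8·1 4·2 2·4 1·8  φ→[4+2+1+1]=8
d|16:{1,2,4,8,16}  Σφ=1+1+2+4+8=16
d|20:{1,2,4,5,10,20}  Σφ=1+1+2+4+4+8=20

8, 16, 20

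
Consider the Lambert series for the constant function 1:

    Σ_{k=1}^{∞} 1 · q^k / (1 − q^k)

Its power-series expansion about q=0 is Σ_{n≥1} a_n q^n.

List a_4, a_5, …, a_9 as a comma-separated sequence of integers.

q^4  k|4↦f(k): 4:1 2:1 1:1  a_4=3
d|5:{1,5}  Σf=1+1=2
q^6  k|6↦f(k): 1:1 2:1 3:1 6:1  a_6=4
q^7  k|7↦f(k): 7:1 1:1  a_7=2
d|8:{8,4,2,1}  Σf=1+1+1+1=4
n=9: 1·9 3·3 9·1  f→[1+1+1]=3

3, 2, 4, 2, 4, 3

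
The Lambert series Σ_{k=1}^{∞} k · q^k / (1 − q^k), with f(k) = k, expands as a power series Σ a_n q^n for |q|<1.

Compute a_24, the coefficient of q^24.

a_24 = 60

[q^24] f(1)=1,f(2)=2,f(3)=3,f(4)=4,f(6)=6,f(8)=8,f(12)=12,f(24)=24 ⇒ 60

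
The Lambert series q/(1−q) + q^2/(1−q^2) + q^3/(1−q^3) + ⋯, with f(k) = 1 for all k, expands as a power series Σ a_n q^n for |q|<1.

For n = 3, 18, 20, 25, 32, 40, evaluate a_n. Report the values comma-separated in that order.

2, 6, 6, 3, 6, 8

d|3:{1,3}  Σf=1+1=2
q^18  k|18↦f(k): 1:1 2:1 3:1 6:1 9:1 18:1  a_18=6
n=20: 1·20 2·10 4·5 5·4 10·2 20·1  f→[1+1+1+1+1+1]=6
n=25: 25·1 5·5 1·25  f→[1+1+1]=3
d|32:{32,16,8,4,2,1}  Σf=1+1+1+1+1+1=6
n=40: 1·40 2·20 4·10 5·8 8·5 10·4 20·2 40·1  f→[1+1+1+1+1+1+1+1]=8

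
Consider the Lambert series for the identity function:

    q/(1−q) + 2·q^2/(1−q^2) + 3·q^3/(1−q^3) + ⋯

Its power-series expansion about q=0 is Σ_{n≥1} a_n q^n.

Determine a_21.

q^21  k|21↦f(k): 1:1 3:3 7:7 21:21  a_21=32

a_21 = 32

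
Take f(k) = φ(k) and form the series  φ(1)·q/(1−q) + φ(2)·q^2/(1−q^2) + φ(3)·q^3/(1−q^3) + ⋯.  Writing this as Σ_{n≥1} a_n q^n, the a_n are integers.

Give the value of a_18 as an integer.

n=18: 1·18 2·9 3·6 6·3 9·2 18·1  φ→[1+1+2+2+6+6]=18

a_18 = 18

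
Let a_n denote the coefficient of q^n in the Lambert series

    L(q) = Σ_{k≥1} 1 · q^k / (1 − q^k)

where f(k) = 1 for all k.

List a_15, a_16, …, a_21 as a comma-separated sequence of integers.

4, 5, 2, 6, 2, 6, 4

d|15:{15,5,3,1}  Σf=1+1+1+1=4
q^16  k|16↦f(k): 1:1 2:1 4:1 8:1 16:1  a_16=5
q^17  k|17↦f(k): 17:1 1:1  a_17=2
d|18:{18,9,6,3,2,1}  Σf=1+1+1+1+1+1=6
q^19  k|19↦f(k): 19:1 1:1  a_19=2
n=20: 20·1 10·2 5·4 4·5 2·10 1·20  f→[1+1+1+1+1+1]=6
[q^21] f(21)=1,f(7)=1,f(3)=1,f(1)=1 ⇒ 4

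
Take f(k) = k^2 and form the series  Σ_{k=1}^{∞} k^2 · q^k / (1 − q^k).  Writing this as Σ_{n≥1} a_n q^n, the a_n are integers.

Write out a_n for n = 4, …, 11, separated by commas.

21, 26, 50, 50, 85, 91, 130, 122

n=4: 1·4 2·2 4·1  f→[1+4+16]=21
d|5:{1,5}  Σf=1+25=26
q^6  k|6↦f(k): 1:1 2:4 3:9 6:36  a_6=50
[q^7] f(1)=1,f(7)=49 ⇒ 50
q^8  k|8↦f(k): 8:64 4:16 2:4 1:1  a_8=85
q^9  k|9↦f(k): 1:1 3:9 9:81  a_9=91
n=10: 1·10 2·5 5·2 10·1  f→[1+4+25+100]=130
q^11  k|11↦f(k): 1:1 11:121  a_11=122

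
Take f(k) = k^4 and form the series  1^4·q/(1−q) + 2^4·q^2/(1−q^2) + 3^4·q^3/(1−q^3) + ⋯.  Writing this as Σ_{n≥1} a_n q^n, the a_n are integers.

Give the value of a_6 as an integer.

a_6 = 1394

n=6: 1·6 2·3 3·2 6·1  f→[1+16+81+1296]=1394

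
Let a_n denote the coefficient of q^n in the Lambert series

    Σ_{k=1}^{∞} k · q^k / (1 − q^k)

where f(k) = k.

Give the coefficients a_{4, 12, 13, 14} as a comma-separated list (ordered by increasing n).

7, 28, 14, 24

q^4  k|4↦f(k): 4:4 2:2 1:1  a_4=7
n=12: 12·1 6·2 4·3 3·4 2·6 1·12  f→[12+6+4+3+2+1]=28
n=13: 13·1 1·13  f→[13+1]=14
q^14  k|14↦f(k): 14:14 7:7 2:2 1:1  a_14=24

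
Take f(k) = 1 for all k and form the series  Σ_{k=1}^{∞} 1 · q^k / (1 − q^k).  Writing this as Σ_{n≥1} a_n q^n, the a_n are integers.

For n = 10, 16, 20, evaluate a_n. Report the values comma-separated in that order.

d|10:{1,2,5,10}  Σf=1+1+1+1=4
q^16  k|16↦f(k): 1:1 2:1 4:1 8:1 16:1  a_16=5
[q^20] f(1)=1,f(2)=1,f(4)=1,f(5)=1,f(10)=1,f(20)=1 ⇒ 6

4, 5, 6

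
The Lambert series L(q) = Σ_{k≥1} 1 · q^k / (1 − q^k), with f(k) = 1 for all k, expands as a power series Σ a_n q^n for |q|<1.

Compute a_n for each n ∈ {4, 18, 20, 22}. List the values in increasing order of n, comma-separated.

[q^4] f(1)=1,f(2)=1,f(4)=1 ⇒ 3
q^18  k|18↦f(k): 1:1 2:1 3:1 6:1 9:1 18:1  a_18=6
q^20  k|20↦f(k): 20:1 10:1 5:1 4:1 2:1 1:1  a_20=6
q^22  k|22↦f(k): 22:1 11:1 2:1 1:1  a_22=4

3, 6, 6, 4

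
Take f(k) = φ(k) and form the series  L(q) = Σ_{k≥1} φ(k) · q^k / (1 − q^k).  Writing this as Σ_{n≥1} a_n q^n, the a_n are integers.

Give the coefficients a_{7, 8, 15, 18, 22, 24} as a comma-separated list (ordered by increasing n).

n=7: 1·7 7·1  φ→[1+6]=7
d|8:{8,4,2,1}  Σφ=4+2+1+1=8
[q^15] φ(1)=1,φ(3)=2,φ(5)=4,φ(15)=8 ⇒ 15
q^18  k|18↦φ(k): 18:6 9:6 6:2 3:2 2:1 1:1  a_18=18
q^22  k|22↦φ(k): 1:1 2:1 11:10 22:10  a_22=22
q^24  k|24↦φ(k): 24:8 12:4 8:4 6:2 4:2 3:2 2:1 1:1  a_24=24

7, 8, 15, 18, 22, 24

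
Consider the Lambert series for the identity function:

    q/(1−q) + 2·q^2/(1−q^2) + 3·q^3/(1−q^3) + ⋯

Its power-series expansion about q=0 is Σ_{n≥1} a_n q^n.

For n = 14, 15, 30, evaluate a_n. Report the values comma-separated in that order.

[q^14] f(14)=14,f(7)=7,f(2)=2,f(1)=1 ⇒ 24
d|15:{15,5,3,1}  Σf=15+5+3+1=24
[q^30] f(1)=1,f(2)=2,f(3)=3,f(5)=5,f(6)=6,f(10)=10,f(15)=15,f(30)=30 ⇒ 72

24, 24, 72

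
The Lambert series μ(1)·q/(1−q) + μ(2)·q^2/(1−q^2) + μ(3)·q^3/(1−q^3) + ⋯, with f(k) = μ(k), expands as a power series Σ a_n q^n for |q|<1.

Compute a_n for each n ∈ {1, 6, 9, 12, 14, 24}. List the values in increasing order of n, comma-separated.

1, 0, 0, 0, 0, 0

q^1  k|1↦μ(k): 1:1  a_1=1
d|6:{1,2,3,6}  Σμ=1+(-1)+(-1)+1=0
d|9:{9,3,1}  Σμ=0+(-1)+1=0
n=12: 12·1 6·2 4·3 3·4 2·6 1·12  μ→[0+1+0+(-1)+(-1)+1]=0
n=14: 14·1 7·2 2·7 1·14  μ→[1+(-1)+(-1)+1]=0
q^24  k|24↦μ(k): 24:0 12:0 8:0 6:1 4:0 3:-1 2:-1 1:1  a_24=0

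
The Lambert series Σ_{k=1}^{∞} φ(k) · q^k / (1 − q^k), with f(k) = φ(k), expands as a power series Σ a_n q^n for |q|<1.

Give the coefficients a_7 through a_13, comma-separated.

n=7: 1·7 7·1  φ→[1+6]=7
q^8  k|8↦φ(k): 8:4 4:2 2:1 1:1  a_8=8
q^9  k|9↦φ(k): 9:6 3:2 1:1  a_9=9
d|10:{10,5,2,1}  Σφ=4+4+1+1=10
q^11  k|11↦φ(k): 11:10 1:1  a_11=11
q^12  k|12↦φ(k): 1:1 2:1 3:2 4:2 6:2 12:4  a_12=12
d|13:{13,1}  Σφ=12+1=13

7, 8, 9, 10, 11, 12, 13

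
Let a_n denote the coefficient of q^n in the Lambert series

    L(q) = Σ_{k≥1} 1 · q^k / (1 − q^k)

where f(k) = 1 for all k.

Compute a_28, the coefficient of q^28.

a_28 = 6

[q^28] f(1)=1,f(2)=1,f(4)=1,f(7)=1,f(14)=1,f(28)=1 ⇒ 6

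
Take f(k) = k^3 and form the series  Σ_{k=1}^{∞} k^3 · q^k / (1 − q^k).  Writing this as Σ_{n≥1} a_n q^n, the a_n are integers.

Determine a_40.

a_40 = 73710

n=40: 40·1 20·2 10·4 8·5 5·8 4·10 2·20 1·40  f→[64000+8000+1000+512+125+64+8+1]=73710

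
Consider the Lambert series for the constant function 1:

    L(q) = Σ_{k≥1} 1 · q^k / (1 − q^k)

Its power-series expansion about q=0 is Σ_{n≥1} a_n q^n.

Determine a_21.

d|21:{1,3,7,21}  Σf=1+1+1+1=4

a_21 = 4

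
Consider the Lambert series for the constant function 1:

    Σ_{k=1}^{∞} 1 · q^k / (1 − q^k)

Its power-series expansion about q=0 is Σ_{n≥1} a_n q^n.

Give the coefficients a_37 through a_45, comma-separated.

2, 4, 4, 8, 2, 8, 2, 6, 6

[q^37] f(37)=1,f(1)=1 ⇒ 2
d|38:{1,2,19,38}  Σf=1+1+1+1=4
d|39:{1,3,13,39}  Σf=1+1+1+1=4
q^40  k|40↦f(k): 40:1 20:1 10:1 8:1 5:1 4:1 2:1 1:1  a_40=8
n=41: 1·41 41·1  f→[1+1]=2
q^42  k|42↦f(k): 42:1 21:1 14:1 7:1 6:1 3:1 2:1 1:1  a_42=8
[q^43] f(1)=1,f(43)=1 ⇒ 2
n=44: 44·1 22·2 11·4 4·11 2·22 1·44  f→[1+1+1+1+1+1]=6
q^45  k|45↦f(k): 1:1 3:1 5:1 9:1 15:1 45:1  a_45=6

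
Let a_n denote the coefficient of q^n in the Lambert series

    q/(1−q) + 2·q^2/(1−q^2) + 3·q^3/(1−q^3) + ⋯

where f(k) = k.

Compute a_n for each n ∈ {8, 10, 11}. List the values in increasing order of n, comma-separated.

15, 18, 12

d|8:{1,2,4,8}  Σf=1+2+4+8=15
n=10: 10·1 5·2 2·5 1·10  f→[10+5+2+1]=18
q^11  k|11↦f(k): 1:1 11:11  a_11=12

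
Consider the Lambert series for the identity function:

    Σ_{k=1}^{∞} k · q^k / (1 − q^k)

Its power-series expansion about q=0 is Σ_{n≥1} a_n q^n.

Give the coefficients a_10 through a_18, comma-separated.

d|10:{10,5,2,1}  Σf=10+5+2+1=18
[q^11] f(11)=11,f(1)=1 ⇒ 12
d|12:{1,2,3,4,6,12}  Σf=1+2+3+4+6+12=28
[q^13] f(13)=13,f(1)=1 ⇒ 14
n=14: 14·1 7·2 2·7 1·14  f→[14+7+2+1]=24
q^15  k|15↦f(k): 15:15 5:5 3:3 1:1  a_15=24
n=16: 1·16 2·8 4·4 8·2 16·1  f→[1+2+4+8+16]=31
q^17  k|17↦f(k): 17:17 1:1  a_17=18
q^18  k|18↦f(k): 1:1 2:2 3:3 6:6 9:9 18:18  a_18=39

18, 12, 28, 14, 24, 24, 31, 18, 39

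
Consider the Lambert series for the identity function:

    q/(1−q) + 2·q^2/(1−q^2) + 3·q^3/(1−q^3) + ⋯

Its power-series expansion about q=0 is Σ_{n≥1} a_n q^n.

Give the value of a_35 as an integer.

a_35 = 48

[q^35] f(35)=35,f(7)=7,f(5)=5,f(1)=1 ⇒ 48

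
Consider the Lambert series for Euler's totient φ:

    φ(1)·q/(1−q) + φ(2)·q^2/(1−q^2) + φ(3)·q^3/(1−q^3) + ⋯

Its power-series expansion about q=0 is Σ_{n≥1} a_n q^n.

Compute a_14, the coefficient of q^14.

[q^14] φ(1)=1,φ(2)=1,φ(7)=6,φ(14)=6 ⇒ 14

a_14 = 14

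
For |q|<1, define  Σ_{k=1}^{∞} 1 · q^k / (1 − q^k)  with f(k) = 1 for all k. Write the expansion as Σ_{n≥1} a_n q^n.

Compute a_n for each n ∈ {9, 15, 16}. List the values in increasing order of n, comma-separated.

[q^9] f(1)=1,f(3)=1,f(9)=1 ⇒ 3
n=15: 1·15 3·5 5·3 15·1  f→[1+1+1+1]=4
d|16:{1,2,4,8,16}  Σf=1+1+1+1+1=5

3, 4, 5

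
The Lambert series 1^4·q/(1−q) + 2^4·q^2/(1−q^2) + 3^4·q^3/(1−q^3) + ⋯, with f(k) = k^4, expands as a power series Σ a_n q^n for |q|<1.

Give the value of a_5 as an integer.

q^5  k|5↦f(k): 5:625 1:1  a_5=626

a_5 = 626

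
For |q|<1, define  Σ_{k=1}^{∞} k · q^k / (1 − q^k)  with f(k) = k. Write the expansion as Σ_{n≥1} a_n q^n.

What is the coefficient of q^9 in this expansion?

[q^9] f(9)=9,f(3)=3,f(1)=1 ⇒ 13

a_9 = 13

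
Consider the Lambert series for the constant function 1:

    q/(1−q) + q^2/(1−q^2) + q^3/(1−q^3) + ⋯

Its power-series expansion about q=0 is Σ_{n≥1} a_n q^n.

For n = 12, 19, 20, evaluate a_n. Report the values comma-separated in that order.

[q^12] f(1)=1,f(2)=1,f(3)=1,f(4)=1,f(6)=1,f(12)=1 ⇒ 6
n=19: 19·1 1·19  f→[1+1]=2
q^20  k|20↦f(k): 20:1 10:1 5:1 4:1 2:1 1:1  a_20=6

6, 2, 6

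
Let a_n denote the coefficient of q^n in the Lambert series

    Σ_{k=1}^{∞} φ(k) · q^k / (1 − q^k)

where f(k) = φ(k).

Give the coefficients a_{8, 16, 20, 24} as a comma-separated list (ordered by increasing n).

[q^8] φ(1)=1,φ(2)=1,φ(4)=2,φ(8)=4 ⇒ 8
[q^16] φ(16)=8,φ(8)=4,φ(4)=2,φ(2)=1,φ(1)=1 ⇒ 16
n=20: 1·20 2·10 4·5 5·4 10·2 20·1  φ→[1+1+2+4+4+8]=20
[q^24] φ(24)=8,φ(12)=4,φ(8)=4,φ(6)=2,φ(4)=2,φ(3)=2,φ(2)=1,φ(1)=1 ⇒ 24

8, 16, 20, 24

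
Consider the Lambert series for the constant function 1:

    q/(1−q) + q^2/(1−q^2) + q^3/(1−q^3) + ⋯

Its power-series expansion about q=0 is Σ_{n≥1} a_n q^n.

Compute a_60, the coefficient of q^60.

[q^60] f(60)=1,f(30)=1,f(20)=1,f(15)=1,f(12)=1,f(10)=1,f(6)=1,f(5)=1,f(4)=1,f(3)=1,f(2)=1,f(1)=1 ⇒ 12

a_60 = 12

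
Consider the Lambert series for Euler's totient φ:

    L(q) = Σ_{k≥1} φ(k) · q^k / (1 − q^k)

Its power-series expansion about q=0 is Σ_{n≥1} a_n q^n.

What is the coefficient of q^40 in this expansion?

d|40:{1,2,4,5,8,10,20,40}  Σφ=1+1+2+4+4+4+8+16=40

a_40 = 40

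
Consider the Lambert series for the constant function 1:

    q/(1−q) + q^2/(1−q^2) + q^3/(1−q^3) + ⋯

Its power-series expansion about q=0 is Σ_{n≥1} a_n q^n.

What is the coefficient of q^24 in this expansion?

a_24 = 8

q^24  k|24↦f(k): 1:1 2:1 3:1 4:1 6:1 8:1 12:1 24:1  a_24=8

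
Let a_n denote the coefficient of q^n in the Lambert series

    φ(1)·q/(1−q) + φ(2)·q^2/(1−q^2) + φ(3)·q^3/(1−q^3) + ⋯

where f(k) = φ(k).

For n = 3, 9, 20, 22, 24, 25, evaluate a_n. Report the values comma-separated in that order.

q^3  k|3↦φ(k): 1:1 3:2  a_3=3
[q^9] φ(1)=1,φ(3)=2,φ(9)=6 ⇒ 9
q^20  k|20↦φ(k): 1:1 2:1 4:2 5:4 10:4 20:8  a_20=20
d|22:{22,11,2,1}  Σφ=10+10+1+1=22
[q^24] φ(1)=1,φ(2)=1,φ(3)=2,φ(4)=2,φ(6)=2,φ(8)=4,φ(12)=4,φ(24)=8 ⇒ 24
[q^25] φ(25)=20,φ(5)=4,φ(1)=1 ⇒ 25

3, 9, 20, 22, 24, 25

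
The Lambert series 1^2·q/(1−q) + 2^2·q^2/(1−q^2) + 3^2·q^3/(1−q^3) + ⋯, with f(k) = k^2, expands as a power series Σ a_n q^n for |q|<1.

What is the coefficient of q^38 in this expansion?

a_38 = 1810

d|38:{1,2,19,38}  Σf=1+4+361+1444=1810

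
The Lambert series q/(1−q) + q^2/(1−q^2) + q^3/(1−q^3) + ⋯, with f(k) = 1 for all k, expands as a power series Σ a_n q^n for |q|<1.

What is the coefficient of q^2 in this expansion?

a_2 = 2

[q^2] f(2)=1,f(1)=1 ⇒ 2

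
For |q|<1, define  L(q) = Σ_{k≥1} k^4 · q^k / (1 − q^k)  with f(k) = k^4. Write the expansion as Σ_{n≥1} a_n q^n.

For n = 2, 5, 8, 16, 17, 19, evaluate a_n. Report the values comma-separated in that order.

17, 626, 4369, 69905, 83522, 130322

d|2:{2,1}  Σf=16+1=17
n=5: 1·5 5·1  f→[1+625]=626
q^8  k|8↦f(k): 8:4096 4:256 2:16 1:1  a_8=4369
[q^16] f(1)=1,f(2)=16,f(4)=256,f(8)=4096,f(16)=65536 ⇒ 69905
[q^17] f(17)=83521,f(1)=1 ⇒ 83522
n=19: 1·19 19·1  f→[1+130321]=130322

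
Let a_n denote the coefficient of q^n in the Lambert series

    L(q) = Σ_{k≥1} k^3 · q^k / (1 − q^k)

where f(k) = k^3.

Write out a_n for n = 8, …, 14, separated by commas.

585, 757, 1134, 1332, 2044, 2198, 3096

q^8  k|8↦f(k): 1:1 2:8 4:64 8:512  a_8=585
n=9: 9·1 3·3 1·9  f→[729+27+1]=757
q^10  k|10↦f(k): 10:1000 5:125 2:8 1:1  a_10=1134
d|11:{1,11}  Σf=1+1331=1332
n=12: 12·1 6·2 4·3 3·4 2·6 1·12  f→[1728+216+64+27+8+1]=2044
d|13:{13,1}  Σf=2197+1=2198
[q^14] f(14)=2744,f(7)=343,f(2)=8,f(1)=1 ⇒ 3096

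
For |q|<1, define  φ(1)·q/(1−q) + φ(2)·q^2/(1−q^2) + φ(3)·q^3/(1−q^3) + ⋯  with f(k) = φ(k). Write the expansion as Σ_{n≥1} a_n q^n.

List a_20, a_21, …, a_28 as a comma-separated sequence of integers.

q^20  k|20↦φ(k): 20:8 10:4 5:4 4:2 2:1 1:1  a_20=20
q^21  k|21↦φ(k): 21:12 7:6 3:2 1:1  a_21=21
d|22:{1,2,11,22}  Σφ=1+1+10+10=22
n=23: 1·23 23·1  φ→[1+22]=23
d|24:{1,2,3,4,6,8,12,24}  Σφ=1+1+2+2+2+4+4+8=24
d|25:{1,5,25}  Σφ=1+4+20=25
d|26:{26,13,2,1}  Σφ=12+12+1+1=26
q^27  k|27↦φ(k): 27:18 9:6 3:2 1:1  a_27=27
n=28: 28·1 14·2 7·4 4·7 2·14 1·28  φ→[12+6+6+2+1+1]=28

20, 21, 22, 23, 24, 25, 26, 27, 28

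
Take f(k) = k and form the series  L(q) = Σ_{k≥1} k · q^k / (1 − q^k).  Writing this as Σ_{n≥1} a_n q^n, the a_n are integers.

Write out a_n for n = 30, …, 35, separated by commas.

72, 32, 63, 48, 54, 48

n=30: 30·1 15·2 10·3 6·5 5·6 3·10 2·15 1·30  f→[30+15+10+6+5+3+2+1]=72
q^31  k|31↦f(k): 1:1 31:31  a_31=32
d|32:{32,16,8,4,2,1}  Σf=32+16+8+4+2+1=63
[q^33] f(33)=33,f(11)=11,f(3)=3,f(1)=1 ⇒ 48
q^34  k|34↦f(k): 34:34 17:17 2:2 1:1  a_34=54
q^35  k|35↦f(k): 35:35 7:7 5:5 1:1  a_35=48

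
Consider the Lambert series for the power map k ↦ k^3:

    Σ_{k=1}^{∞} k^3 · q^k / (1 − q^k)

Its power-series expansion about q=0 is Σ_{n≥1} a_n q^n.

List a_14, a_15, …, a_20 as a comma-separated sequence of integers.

q^14  k|14↦f(k): 1:1 2:8 7:343 14:2744  a_14=3096
q^15  k|15↦f(k): 15:3375 5:125 3:27 1:1  a_15=3528
[q^16] f(16)=4096,f(8)=512,f(4)=64,f(2)=8,f(1)=1 ⇒ 4681
q^17  k|17↦f(k): 1:1 17:4913  a_17=4914
d|18:{18,9,6,3,2,1}  Σf=5832+729+216+27+8+1=6813
n=19: 1·19 19·1  f→[1+6859]=6860
q^20  k|20↦f(k): 20:8000 10:1000 5:125 4:64 2:8 1:1  a_20=9198

3096, 3528, 4681, 4914, 6813, 6860, 9198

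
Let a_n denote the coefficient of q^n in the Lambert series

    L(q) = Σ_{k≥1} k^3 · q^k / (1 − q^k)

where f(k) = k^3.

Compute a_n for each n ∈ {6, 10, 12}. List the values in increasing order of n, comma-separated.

n=6: 1·6 2·3 3·2 6·1  f→[1+8+27+216]=252
[q^10] f(10)=1000,f(5)=125,f(2)=8,f(1)=1 ⇒ 1134
d|12:{1,2,3,4,6,12}  Σf=1+8+27+64+216+1728=2044

252, 1134, 2044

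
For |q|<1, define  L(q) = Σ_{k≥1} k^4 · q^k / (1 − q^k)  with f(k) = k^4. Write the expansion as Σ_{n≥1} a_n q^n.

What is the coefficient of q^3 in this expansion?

a_3 = 82

[q^3] f(3)=81,f(1)=1 ⇒ 82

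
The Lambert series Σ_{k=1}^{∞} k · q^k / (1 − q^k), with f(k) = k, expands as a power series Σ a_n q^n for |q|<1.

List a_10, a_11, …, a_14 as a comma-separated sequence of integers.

18, 12, 28, 14, 24

[q^10] f(1)=1,f(2)=2,f(5)=5,f(10)=10 ⇒ 18
[q^11] f(11)=11,f(1)=1 ⇒ 12
n=12: 12·1 6·2 4·3 3·4 2·6 1·12  f→[12+6+4+3+2+1]=28
[q^13] f(1)=1,f(13)=13 ⇒ 14
[q^14] f(1)=1,f(2)=2,f(7)=7,f(14)=14 ⇒ 24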